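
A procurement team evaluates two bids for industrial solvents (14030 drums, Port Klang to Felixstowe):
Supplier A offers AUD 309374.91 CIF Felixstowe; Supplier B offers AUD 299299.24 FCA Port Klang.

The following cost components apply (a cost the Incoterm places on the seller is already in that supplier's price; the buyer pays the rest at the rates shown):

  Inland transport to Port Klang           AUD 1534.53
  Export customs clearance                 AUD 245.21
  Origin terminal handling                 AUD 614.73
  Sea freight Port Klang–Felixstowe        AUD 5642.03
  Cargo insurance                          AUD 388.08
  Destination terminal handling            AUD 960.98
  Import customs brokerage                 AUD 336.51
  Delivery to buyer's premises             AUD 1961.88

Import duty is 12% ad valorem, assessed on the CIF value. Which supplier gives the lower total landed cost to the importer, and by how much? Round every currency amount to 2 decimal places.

Supplier B is cheaper by AUD 3842.53

Supplier A (CIF):
The CIF price already equals the CIF value: 309374.91
Import duty = 309374.91 × 12% = 37124.99
Buyer bears (A): 960.98 + 336.51 + 1961.88 = 3259.37
Landed cost (A) = invoice 309374.91 + 3259.37 + duty 37124.99 = 349759.27
Supplier B (FCA):
CIF value = FCA price + origin terminal + freight + insurance = 299299.24 + 614.73 + 5642.03 + 388.08 = 305944.08
Import duty = 305944.08 × 12% = 36713.29
Buyer bears (B): 614.73 + 5642.03 + 388.08 + 960.98 + 336.51 + 1961.88 = 9904.21
Landed cost (B) = invoice 299299.24 + 9904.21 + duty 36713.29 = 345916.74
Difference = |349759.27 − 345916.74| = 3842.53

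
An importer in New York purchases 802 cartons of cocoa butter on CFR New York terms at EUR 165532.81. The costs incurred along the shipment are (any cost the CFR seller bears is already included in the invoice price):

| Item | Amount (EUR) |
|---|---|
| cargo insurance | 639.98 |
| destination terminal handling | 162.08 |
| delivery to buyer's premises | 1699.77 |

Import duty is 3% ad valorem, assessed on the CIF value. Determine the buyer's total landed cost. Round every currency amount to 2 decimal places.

Total landed cost: EUR 173019.82

CFR: the seller pays costs through ocean freight to the destination port, but not insurance.
CIF value = CFR price + insurance = 165532.81 + 639.98 = 166172.79
Import duty = 166172.79 × 3% = 4985.18
Buyer bears: insurance 639.98 + destination terminal 162.08 + delivery 1699.77 + duty 4985.18 = 7487.01
Landed cost = invoice 165532.81 + 7487.01 = 173019.82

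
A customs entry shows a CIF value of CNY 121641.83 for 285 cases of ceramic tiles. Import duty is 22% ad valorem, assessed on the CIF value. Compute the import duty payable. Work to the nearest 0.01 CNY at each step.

Import duty: CNY 26761.20

Import duty = 121641.83 × 22% = 26761.20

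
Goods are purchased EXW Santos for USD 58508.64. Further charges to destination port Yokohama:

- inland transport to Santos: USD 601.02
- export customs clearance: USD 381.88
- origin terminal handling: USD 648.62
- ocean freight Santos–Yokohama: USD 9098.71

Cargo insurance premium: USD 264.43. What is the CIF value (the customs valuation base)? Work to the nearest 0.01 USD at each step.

CIF = EXW price + pre-shipment costs + freight + insurance
CIF = 58508.64 + 601.02 + 381.88 + 648.62 + 9098.71 + 264.43 = 69503.30

CIF value: USD 69503.30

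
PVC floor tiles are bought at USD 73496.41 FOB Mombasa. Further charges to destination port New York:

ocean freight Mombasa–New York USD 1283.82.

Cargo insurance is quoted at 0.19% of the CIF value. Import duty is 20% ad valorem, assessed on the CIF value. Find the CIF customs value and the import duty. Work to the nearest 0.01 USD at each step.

CIF value: USD 74922.58; import duty: USD 14984.52

Let C be the CIF value. C = FOB price + freight + 0.19% × C
C − 0.19% × C = 73496.41 + 1283.82
0.9981 × C = 74780.23
C = 74780.23 / 0.9981 = 74922.58
Insurance premium = 0.19% × 74922.58 = 142.35
Import duty = 74922.58 × 20% = 14984.52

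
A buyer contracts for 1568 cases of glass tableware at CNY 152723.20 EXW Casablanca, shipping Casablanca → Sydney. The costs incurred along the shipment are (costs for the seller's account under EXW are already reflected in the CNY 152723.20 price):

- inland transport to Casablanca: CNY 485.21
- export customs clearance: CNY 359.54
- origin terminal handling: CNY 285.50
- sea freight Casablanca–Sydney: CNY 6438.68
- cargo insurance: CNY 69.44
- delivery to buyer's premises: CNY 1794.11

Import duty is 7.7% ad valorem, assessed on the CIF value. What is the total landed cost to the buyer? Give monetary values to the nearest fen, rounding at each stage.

Total landed cost: CNY 174503.52

EXW: the seller makes goods available at their premises; the buyer bears all onward costs.
CIF value = EXW price + inland to port + export clearance + origin terminal + freight + insurance = 152723.20 + 485.21 + 359.54 + 285.50 + 6438.68 + 69.44 = 160361.57
Import duty = 160361.57 × 7.7% = 12347.84
Buyer bears: inland to port 485.21 + export clearance 359.54 + origin terminal 285.50 + freight 6438.68 + insurance 69.44 + delivery 1794.11 + duty 12347.84 = 21780.32
Landed cost = invoice 152723.20 + 21780.32 = 174503.52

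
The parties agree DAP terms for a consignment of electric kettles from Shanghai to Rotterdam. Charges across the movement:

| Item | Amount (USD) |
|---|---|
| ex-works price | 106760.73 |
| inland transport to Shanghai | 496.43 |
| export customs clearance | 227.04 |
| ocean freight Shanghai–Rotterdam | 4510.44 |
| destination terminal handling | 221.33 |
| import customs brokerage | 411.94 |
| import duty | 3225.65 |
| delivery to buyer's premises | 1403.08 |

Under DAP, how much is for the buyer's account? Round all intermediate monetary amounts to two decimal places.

DAP: the seller bears all costs to the named destination except import duty and clearance.
Seller's account: goods 106760.73 + inland to port 496.43 + export clearance 227.04 + freight 4510.44 + destination terminal 221.33 + delivery 1403.08 = 113619.05
Buyer's account: brokerage 411.94 + duty 3225.65 = 3637.59

Buyer's account: USD 3637.59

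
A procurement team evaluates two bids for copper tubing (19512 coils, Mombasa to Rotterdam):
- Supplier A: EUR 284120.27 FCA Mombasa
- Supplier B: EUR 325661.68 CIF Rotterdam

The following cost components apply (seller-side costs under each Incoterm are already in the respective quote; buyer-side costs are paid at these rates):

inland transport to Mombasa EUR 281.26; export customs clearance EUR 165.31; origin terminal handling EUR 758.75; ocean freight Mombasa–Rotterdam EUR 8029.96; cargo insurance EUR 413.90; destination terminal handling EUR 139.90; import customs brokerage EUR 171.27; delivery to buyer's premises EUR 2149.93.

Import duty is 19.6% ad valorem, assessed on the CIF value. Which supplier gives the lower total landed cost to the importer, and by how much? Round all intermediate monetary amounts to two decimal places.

Supplier A is cheaper by EUR 38677.21

Supplier A (FCA):
CIF value = FCA price + origin terminal + freight + insurance = 284120.27 + 758.75 + 8029.96 + 413.90 = 293322.88
Import duty = 293322.88 × 19.6% = 57491.28
Buyer bears (A): 758.75 + 8029.96 + 413.90 + 139.90 + 171.27 + 2149.93 = 11663.71
Landed cost (A) = invoice 284120.27 + 11663.71 + duty 57491.28 = 353275.26
Supplier B (CIF):
The CIF price already equals the CIF value: 325661.68
Import duty = 325661.68 × 19.6% = 63829.69
Buyer bears (B): 139.90 + 171.27 + 2149.93 = 2461.10
Landed cost (B) = invoice 325661.68 + 2461.10 + duty 63829.69 = 391952.47
Difference = |353275.26 − 391952.47| = 38677.21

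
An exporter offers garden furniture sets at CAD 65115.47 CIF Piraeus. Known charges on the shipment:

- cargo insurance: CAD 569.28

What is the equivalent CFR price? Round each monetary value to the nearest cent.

From CIF to CFR, the seller no longer bears: insurance.
CFR price = 65115.47 − 569.28 = 64546.19

CFR price: CAD 64546.19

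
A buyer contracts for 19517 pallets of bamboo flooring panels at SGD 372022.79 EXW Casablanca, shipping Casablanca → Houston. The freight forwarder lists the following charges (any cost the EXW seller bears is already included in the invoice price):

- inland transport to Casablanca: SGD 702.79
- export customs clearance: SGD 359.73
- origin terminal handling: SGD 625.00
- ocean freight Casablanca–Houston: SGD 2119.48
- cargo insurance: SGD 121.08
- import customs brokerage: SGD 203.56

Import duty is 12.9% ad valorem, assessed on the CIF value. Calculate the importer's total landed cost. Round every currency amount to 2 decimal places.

Total landed cost: SGD 424652.09

EXW: the seller makes goods available at their premises; the buyer bears all onward costs.
CIF value = EXW price + inland to port + export clearance + origin terminal + freight + insurance = 372022.79 + 702.79 + 359.73 + 625.00 + 2119.48 + 121.08 = 375950.87
Import duty = 375950.87 × 12.9% = 48497.66
Buyer bears: inland to port 702.79 + export clearance 359.73 + origin terminal 625.00 + freight 2119.48 + insurance 121.08 + brokerage 203.56 + duty 48497.66 = 52629.30
Landed cost = invoice 372022.79 + 52629.30 = 424652.09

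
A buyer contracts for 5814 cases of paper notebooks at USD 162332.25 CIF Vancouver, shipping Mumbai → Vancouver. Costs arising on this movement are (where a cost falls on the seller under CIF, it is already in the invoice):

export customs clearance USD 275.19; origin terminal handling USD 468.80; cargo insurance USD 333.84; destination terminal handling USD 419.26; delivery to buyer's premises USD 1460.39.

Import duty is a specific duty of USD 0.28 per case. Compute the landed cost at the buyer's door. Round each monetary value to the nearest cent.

CIF: the seller pays costs through ocean freight and marine insurance to the destination port.
Already in the invoice (seller's account under CIF): export clearance, origin terminal, insurance — exclude.
The CIF price already equals the CIF value: 162332.25
Import duty = 5814 × 0.28 = 1627.92
Buyer bears: destination terminal 419.26 + delivery 1460.39 + duty 1627.92 = 3507.57
Landed cost = invoice 162332.25 + 3507.57 = 165839.82

Total landed cost: USD 165839.82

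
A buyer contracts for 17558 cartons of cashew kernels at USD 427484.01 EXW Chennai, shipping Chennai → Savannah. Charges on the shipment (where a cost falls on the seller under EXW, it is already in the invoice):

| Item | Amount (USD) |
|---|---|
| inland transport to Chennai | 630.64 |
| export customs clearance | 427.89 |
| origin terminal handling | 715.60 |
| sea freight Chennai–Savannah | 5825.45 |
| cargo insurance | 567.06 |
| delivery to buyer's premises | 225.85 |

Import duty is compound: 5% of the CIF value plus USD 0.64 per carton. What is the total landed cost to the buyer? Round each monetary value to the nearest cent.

Total landed cost: USD 468896.15

EXW: the seller makes goods available at their premises; the buyer bears all onward costs.
CIF value = EXW price + inland to port + export clearance + origin terminal + freight + insurance = 427484.01 + 630.64 + 427.89 + 715.60 + 5825.45 + 567.06 = 435650.65
Ad valorem component: 435650.65 × 5% = 21782.53
Specific component: 17558 × 0.64 = 11237.12
Import duty = 21782.53 + 11237.12 = 33019.65
Buyer bears: inland to port 630.64 + export clearance 427.89 + origin terminal 715.60 + freight 5825.45 + insurance 567.06 + delivery 225.85 + duty 33019.65 = 41412.14
Landed cost = invoice 427484.01 + 41412.14 = 468896.15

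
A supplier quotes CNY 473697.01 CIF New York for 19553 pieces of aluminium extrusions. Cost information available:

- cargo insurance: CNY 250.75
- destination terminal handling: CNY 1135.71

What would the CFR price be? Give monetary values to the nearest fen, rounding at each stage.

Not relevant to the conversion: destination terminal — on the buyer under both terms; not part of either seller's price.
From CIF to CFR, the seller no longer bears: insurance.
CFR price = 473697.01 − 250.75 = 473446.26

CFR price: CNY 473446.26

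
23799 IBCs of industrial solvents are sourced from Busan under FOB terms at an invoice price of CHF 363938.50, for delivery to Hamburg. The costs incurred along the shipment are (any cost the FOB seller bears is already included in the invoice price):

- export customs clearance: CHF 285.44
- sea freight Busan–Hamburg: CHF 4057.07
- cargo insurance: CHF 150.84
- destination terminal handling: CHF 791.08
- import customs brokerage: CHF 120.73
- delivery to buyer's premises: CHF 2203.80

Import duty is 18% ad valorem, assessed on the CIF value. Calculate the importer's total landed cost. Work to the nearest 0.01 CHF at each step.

FOB: the seller bears costs until goods are on board at the origin port; the buyer bears freight, insurance and all costs thereafter.
Already in the invoice (seller's account under FOB): export clearance — exclude.
CIF value = FOB price + freight + insurance = 363938.50 + 4057.07 + 150.84 = 368146.41
Import duty = 368146.41 × 18% = 66266.35
Buyer bears: freight 4057.07 + insurance 150.84 + destination terminal 791.08 + brokerage 120.73 + delivery 2203.80 + duty 66266.35 = 73589.87
Landed cost = invoice 363938.50 + 73589.87 = 437528.37

Total landed cost: CHF 437528.37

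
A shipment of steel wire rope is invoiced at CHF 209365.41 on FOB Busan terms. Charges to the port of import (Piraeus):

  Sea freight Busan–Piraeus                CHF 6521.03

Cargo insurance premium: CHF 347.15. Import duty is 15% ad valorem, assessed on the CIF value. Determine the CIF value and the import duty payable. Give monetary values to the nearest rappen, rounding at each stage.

CIF = FOB price + freight + insurance
CIF = 209365.41 + 6521.03 + 347.15 = 216233.59
Import duty = 216233.59 × 15% = 32435.04

CIF value: CHF 216233.59; import duty: CHF 32435.04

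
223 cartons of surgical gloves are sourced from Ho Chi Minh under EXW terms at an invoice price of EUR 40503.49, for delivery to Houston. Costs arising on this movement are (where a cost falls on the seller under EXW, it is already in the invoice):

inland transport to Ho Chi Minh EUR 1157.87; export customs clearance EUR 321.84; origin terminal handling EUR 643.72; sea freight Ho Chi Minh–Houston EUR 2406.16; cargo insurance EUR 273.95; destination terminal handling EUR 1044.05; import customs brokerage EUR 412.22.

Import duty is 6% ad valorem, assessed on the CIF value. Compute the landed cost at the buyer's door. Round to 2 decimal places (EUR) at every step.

EXW: the seller makes goods available at their premises; the buyer bears all onward costs.
CIF value = EXW price + inland to port + export clearance + origin terminal + freight + insurance = 40503.49 + 1157.87 + 321.84 + 643.72 + 2406.16 + 273.95 = 45307.03
Import duty = 45307.03 × 6% = 2718.42
Buyer bears: inland to port 1157.87 + export clearance 321.84 + origin terminal 643.72 + freight 2406.16 + insurance 273.95 + destination terminal 1044.05 + brokerage 412.22 + duty 2718.42 = 8978.23
Landed cost = invoice 40503.49 + 8978.23 = 49481.72

Total landed cost: EUR 49481.72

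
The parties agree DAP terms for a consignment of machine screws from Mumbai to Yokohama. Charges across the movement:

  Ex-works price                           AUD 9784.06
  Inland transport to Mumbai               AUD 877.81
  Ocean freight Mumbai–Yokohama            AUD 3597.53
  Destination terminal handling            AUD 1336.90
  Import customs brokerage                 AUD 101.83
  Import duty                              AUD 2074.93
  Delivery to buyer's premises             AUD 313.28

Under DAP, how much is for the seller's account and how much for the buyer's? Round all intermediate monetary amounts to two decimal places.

Seller: AUD 15909.58; buyer: AUD 2176.76

DAP: the seller bears all costs to the named destination except import duty and clearance.
Seller's account: goods 9784.06 + inland to port 877.81 + freight 3597.53 + destination terminal 1336.90 + delivery 313.28 = 15909.58
Buyer's account: brokerage 101.83 + duty 2074.93 = 2176.76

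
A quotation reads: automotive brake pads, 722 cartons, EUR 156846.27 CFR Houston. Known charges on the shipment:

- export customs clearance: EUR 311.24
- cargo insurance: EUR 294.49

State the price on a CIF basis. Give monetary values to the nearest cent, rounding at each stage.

CIF price: EUR 157140.76

Not relevant to the conversion: export clearance — on the seller under both CFR and CIF; already in the CFR price and stays in the CIF price.
From CFR to CIF, the seller additionally bears: insurance.
CIF price = 156846.27 + 294.49 = 157140.76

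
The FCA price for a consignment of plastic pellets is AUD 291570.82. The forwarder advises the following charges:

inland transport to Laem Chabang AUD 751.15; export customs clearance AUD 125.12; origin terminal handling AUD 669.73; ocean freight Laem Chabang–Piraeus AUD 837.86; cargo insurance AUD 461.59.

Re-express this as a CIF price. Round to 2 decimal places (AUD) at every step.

Not relevant to the conversion: export clearance, inland to port — on the seller under both FCA and CIF; already in the FCA price and stays in the CIF price.
From FCA to CIF, the seller additionally bears: origin terminal, freight, insurance.
CIF price = 291570.82 + 669.73 + 837.86 + 461.59 = 293540.00

CIF price: AUD 293540.00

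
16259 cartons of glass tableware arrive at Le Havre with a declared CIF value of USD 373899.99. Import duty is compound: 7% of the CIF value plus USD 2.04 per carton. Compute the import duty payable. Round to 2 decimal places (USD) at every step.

Import duty: USD 59341.36

Ad valorem component: 373899.99 × 7% = 26173.00
Specific component: 16259 × 2.04 = 33168.36
Import duty = 26173.00 + 33168.36 = 59341.36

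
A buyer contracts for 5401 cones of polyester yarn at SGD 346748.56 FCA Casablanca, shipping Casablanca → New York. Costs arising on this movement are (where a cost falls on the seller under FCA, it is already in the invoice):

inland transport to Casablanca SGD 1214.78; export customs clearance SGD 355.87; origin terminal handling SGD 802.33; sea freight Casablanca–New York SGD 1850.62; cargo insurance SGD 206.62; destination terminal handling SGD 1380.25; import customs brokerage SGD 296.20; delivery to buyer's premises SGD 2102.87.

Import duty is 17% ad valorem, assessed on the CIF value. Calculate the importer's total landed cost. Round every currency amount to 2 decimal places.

FCA: the seller delivers export-cleared goods to the carrier; the buyer bears costs from that point.
Already in the invoice (seller's account under FCA): inland to port, export clearance — exclude.
CIF value = FCA price + origin terminal + freight + insurance = 346748.56 + 802.33 + 1850.62 + 206.62 = 349608.13
Import duty = 349608.13 × 17% = 59433.38
Buyer bears: origin terminal 802.33 + freight 1850.62 + insurance 206.62 + destination terminal 1380.25 + brokerage 296.20 + delivery 2102.87 + duty 59433.38 = 66072.27
Landed cost = invoice 346748.56 + 66072.27 = 412820.83

Total landed cost: SGD 412820.83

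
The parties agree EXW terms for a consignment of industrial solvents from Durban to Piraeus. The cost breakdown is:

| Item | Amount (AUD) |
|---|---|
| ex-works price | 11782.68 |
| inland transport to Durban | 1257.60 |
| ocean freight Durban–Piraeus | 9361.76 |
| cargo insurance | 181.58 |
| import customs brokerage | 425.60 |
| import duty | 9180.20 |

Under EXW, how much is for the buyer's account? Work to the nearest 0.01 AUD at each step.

Buyer's account: AUD 20406.74

EXW: the seller makes goods available at their premises; the buyer bears all onward costs.
Seller's account: goods 11782.68 = 11782.68
Buyer's account: inland to port 1257.60 + freight 9361.76 + insurance 181.58 + brokerage 425.60 + duty 9180.20 = 20406.74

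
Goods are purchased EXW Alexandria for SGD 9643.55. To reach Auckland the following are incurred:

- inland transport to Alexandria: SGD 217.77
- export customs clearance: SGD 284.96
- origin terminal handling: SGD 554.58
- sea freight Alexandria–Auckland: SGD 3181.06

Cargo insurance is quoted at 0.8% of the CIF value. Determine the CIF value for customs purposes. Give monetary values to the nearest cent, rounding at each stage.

Let C be the CIF value. C = EXW price + pre-shipment costs + freight + 0.8% × C
C − 0.8% × C = 9643.55 + 217.77 + 284.96 + 554.58 + 3181.06
0.992 × C = 13881.92
C = 13881.92 / 0.992 = 13993.87
Insurance premium = 0.8% × 13993.87 = 111.95

CIF value: SGD 13993.87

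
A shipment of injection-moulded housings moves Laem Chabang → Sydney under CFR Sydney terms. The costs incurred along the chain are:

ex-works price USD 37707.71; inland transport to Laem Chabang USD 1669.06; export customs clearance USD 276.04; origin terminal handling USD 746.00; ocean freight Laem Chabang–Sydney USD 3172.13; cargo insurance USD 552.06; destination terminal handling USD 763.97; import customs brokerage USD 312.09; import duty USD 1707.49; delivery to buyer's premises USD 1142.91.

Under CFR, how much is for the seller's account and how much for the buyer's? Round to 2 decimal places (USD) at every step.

CFR: the seller pays costs through ocean freight to the destination port, but not insurance.
Seller's account: goods 37707.71 + inland to port 1669.06 + export clearance 276.04 + origin terminal 746.00 + freight 3172.13 = 43570.94
Buyer's account: insurance 552.06 + destination terminal 763.97 + brokerage 312.09 + duty 1707.49 + delivery 1142.91 = 4478.52

Seller: USD 43570.94; buyer: USD 4478.52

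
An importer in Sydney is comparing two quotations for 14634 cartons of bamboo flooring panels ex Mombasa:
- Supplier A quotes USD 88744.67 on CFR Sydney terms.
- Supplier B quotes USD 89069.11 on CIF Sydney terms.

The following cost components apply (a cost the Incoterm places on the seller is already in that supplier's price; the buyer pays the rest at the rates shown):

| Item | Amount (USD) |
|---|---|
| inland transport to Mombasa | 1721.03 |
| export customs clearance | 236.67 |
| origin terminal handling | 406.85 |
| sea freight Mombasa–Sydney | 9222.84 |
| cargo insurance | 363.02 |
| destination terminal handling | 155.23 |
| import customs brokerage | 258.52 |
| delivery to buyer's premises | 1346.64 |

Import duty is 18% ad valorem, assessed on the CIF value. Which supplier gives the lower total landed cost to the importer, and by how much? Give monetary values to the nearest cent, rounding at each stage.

Supplier B is cheaper by USD 45.52

Supplier A (CFR):
CIF value = CFR price + insurance = 88744.67 + 363.02 = 89107.69
Import duty = 89107.69 × 18% = 16039.38
Buyer bears (A): 363.02 + 155.23 + 258.52 + 1346.64 = 2123.41
Landed cost (A) = invoice 88744.67 + 2123.41 + duty 16039.38 = 106907.46
Supplier B (CIF):
The CIF price already equals the CIF value: 89069.11
Import duty = 89069.11 × 18% = 16032.44
Buyer bears (B): 155.23 + 258.52 + 1346.64 = 1760.39
Landed cost (B) = invoice 89069.11 + 1760.39 + duty 16032.44 = 106861.94
Difference = |106907.46 − 106861.94| = 45.52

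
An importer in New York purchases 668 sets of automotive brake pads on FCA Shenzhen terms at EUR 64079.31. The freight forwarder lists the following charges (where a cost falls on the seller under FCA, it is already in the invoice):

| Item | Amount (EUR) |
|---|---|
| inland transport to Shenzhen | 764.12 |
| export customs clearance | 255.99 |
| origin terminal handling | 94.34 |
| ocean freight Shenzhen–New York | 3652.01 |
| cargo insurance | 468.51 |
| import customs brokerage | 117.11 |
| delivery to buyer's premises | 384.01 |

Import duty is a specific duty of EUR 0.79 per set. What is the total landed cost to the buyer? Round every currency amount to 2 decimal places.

FCA: the seller delivers export-cleared goods to the carrier; the buyer bears costs from that point.
Already in the invoice (seller's account under FCA): inland to port, export clearance — exclude.
CIF value = FCA price + origin terminal + freight + insurance = 64079.31 + 94.34 + 3652.01 + 468.51 = 68294.17
Import duty = 668 × 0.79 = 527.72
Buyer bears: origin terminal 94.34 + freight 3652.01 + insurance 468.51 + brokerage 117.11 + delivery 384.01 + duty 527.72 = 5243.70
Landed cost = invoice 64079.31 + 5243.70 = 69323.01

Total landed cost: EUR 69323.01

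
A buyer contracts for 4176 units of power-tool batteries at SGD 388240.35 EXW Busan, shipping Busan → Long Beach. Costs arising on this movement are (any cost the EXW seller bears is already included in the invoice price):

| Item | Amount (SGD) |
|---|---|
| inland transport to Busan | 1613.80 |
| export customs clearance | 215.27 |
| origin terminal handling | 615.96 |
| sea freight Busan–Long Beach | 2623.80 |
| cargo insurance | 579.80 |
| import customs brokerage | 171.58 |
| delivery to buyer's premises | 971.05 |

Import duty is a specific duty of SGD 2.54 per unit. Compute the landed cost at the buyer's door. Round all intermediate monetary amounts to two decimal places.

EXW: the seller makes goods available at their premises; the buyer bears all onward costs.
CIF value = EXW price + inland to port + export clearance + origin terminal + freight + insurance = 388240.35 + 1613.80 + 215.27 + 615.96 + 2623.80 + 579.80 = 393888.98
Import duty = 4176 × 2.54 = 10607.04
Buyer bears: inland to port 1613.80 + export clearance 215.27 + origin terminal 615.96 + freight 2623.80 + insurance 579.80 + brokerage 171.58 + delivery 971.05 + duty 10607.04 = 17398.30
Landed cost = invoice 388240.35 + 17398.30 = 405638.65

Total landed cost: SGD 405638.65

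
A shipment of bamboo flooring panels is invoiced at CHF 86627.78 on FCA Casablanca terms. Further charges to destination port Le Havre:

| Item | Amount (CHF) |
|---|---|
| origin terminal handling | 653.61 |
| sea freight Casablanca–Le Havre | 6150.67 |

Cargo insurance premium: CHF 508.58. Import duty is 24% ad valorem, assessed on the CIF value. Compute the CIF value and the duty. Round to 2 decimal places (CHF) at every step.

CIF = FCA price + pre-shipment costs + freight + insurance
CIF = 86627.78 + 653.61 + 6150.67 + 508.58 = 93940.64
Import duty = 93940.64 × 24% = 22545.75

CIF value: CHF 93940.64; import duty: CHF 22545.75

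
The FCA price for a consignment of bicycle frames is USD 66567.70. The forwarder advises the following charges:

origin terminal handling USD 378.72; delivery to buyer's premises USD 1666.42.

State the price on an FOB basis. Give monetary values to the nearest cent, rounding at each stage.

Not relevant to the conversion: delivery — on the buyer under both terms; not part of either seller's price.
From FCA to FOB, the seller additionally bears: origin terminal.
FOB price = 66567.70 + 378.72 = 66946.42

FOB price: USD 66946.42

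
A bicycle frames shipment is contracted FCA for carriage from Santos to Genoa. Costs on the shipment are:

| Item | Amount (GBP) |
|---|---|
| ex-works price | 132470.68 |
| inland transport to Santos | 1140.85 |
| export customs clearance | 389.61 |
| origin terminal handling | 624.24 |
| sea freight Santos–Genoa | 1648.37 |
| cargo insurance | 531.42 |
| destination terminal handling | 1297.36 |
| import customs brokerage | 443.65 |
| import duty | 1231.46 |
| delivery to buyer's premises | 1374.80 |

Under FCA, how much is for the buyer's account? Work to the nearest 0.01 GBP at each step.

Buyer's account: GBP 7151.30

FCA: the seller delivers export-cleared goods to the carrier; the buyer bears costs from that point.
Seller's account: goods 132470.68 + inland to port 1140.85 + export clearance 389.61 = 134001.14
Buyer's account: origin terminal 624.24 + freight 1648.37 + insurance 531.42 + destination terminal 1297.36 + brokerage 443.65 + duty 1231.46 + delivery 1374.80 = 7151.30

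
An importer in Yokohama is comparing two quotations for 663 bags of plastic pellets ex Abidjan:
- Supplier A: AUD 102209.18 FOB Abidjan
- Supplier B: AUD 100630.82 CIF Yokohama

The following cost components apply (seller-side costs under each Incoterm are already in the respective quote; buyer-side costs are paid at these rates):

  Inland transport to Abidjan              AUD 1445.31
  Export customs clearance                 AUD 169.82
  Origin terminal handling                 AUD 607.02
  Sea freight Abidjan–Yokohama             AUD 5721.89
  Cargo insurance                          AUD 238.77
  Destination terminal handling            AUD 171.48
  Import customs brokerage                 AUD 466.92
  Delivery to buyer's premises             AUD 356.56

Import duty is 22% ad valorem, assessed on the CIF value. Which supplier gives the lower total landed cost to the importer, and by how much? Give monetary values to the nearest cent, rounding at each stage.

Supplier A (FOB):
CIF value = FOB price + freight + insurance = 102209.18 + 5721.89 + 238.77 = 108169.84
Import duty = 108169.84 × 22% = 23797.36
Buyer bears (A): 5721.89 + 238.77 + 171.48 + 466.92 + 356.56 = 6955.62
Landed cost (A) = invoice 102209.18 + 6955.62 + duty 23797.36 = 132962.16
Supplier B (CIF):
The CIF price already equals the CIF value: 100630.82
Import duty = 100630.82 × 22% = 22138.78
Buyer bears (B): 171.48 + 466.92 + 356.56 = 994.96
Landed cost (B) = invoice 100630.82 + 994.96 + duty 22138.78 = 123764.56
Difference = |132962.16 − 123764.56| = 9197.60

Supplier B is cheaper by AUD 9197.60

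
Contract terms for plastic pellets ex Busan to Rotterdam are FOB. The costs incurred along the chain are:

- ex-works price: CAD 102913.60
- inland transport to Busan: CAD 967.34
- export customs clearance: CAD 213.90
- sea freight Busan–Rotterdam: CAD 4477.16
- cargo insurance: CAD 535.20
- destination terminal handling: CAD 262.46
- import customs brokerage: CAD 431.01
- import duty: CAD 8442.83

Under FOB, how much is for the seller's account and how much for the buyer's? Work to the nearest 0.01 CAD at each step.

Seller: CAD 104094.84; buyer: CAD 14148.66

FOB: the seller bears costs until goods are on board at the origin port; the buyer bears freight, insurance and all costs thereafter.
Seller's account: goods 102913.60 + inland to port 967.34 + export clearance 213.90 = 104094.84
Buyer's account: freight 4477.16 + insurance 535.20 + destination terminal 262.46 + brokerage 431.01 + duty 8442.83 = 14148.66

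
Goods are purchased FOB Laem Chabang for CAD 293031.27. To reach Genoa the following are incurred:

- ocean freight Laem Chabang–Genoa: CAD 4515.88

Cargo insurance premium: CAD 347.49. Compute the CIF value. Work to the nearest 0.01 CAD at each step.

CIF = FOB price + freight + insurance
CIF = 293031.27 + 4515.88 + 347.49 = 297894.64

CIF value: CAD 297894.64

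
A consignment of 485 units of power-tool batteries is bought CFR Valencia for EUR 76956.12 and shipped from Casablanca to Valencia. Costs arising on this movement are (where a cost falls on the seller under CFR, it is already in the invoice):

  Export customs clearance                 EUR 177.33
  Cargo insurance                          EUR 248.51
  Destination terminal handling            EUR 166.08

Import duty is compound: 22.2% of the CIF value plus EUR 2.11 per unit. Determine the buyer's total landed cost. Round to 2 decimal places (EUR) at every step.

Total landed cost: EUR 95533.49

CFR: the seller pays costs through ocean freight to the destination port, but not insurance.
Already in the invoice (seller's account under CFR): export clearance — exclude.
CIF value = CFR price + insurance = 76956.12 + 248.51 = 77204.63
Ad valorem component: 77204.63 × 22.2% = 17139.43
Specific component: 485 × 2.11 = 1023.35
Import duty = 17139.43 + 1023.35 = 18162.78
Buyer bears: insurance 248.51 + destination terminal 166.08 + duty 18162.78 = 18577.37
Landed cost = invoice 76956.12 + 18577.37 = 95533.49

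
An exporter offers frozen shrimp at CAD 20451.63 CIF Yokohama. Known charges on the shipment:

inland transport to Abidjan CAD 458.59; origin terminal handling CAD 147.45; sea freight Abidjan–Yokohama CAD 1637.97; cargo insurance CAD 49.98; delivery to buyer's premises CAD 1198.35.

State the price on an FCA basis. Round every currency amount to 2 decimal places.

FCA price: CAD 18616.23

Not relevant to the conversion: inland to port — on the seller under both CIF and FCA; already in the CIF price and stays in the FCA price. delivery — on the buyer under both terms; not part of either seller's price.
From CIF to FCA, the seller no longer bears: origin terminal, freight, insurance.
FCA price = 20451.63 − 147.45 − 1637.97 − 49.98 = 18616.23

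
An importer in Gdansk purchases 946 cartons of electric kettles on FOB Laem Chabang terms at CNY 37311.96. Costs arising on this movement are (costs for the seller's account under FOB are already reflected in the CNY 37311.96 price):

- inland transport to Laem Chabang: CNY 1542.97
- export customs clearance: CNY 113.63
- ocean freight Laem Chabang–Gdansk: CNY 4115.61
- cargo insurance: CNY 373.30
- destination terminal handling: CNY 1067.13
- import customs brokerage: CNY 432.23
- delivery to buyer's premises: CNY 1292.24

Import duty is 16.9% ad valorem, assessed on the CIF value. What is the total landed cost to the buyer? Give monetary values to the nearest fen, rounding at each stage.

Total landed cost: CNY 51656.82

FOB: the seller bears costs until goods are on board at the origin port; the buyer bears freight, insurance and all costs thereafter.
Already in the invoice (seller's account under FOB): inland to port, export clearance — exclude.
CIF value = FOB price + freight + insurance = 37311.96 + 4115.61 + 373.30 = 41800.87
Import duty = 41800.87 × 16.9% = 7064.35
Buyer bears: freight 4115.61 + insurance 373.30 + destination terminal 1067.13 + brokerage 432.23 + delivery 1292.24 + duty 7064.35 = 14344.86
Landed cost = invoice 37311.96 + 14344.86 = 51656.82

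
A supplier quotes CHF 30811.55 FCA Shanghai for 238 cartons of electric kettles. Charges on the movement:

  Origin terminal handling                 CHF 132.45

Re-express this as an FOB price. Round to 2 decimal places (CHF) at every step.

From FCA to FOB, the seller additionally bears: origin terminal.
FOB price = 30811.55 + 132.45 = 30944.00

FOB price: CHF 30944.00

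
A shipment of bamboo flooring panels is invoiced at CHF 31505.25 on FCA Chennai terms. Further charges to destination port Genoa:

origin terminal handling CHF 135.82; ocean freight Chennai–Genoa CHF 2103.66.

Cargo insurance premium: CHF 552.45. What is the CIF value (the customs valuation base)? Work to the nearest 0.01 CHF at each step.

CIF value: CHF 34297.18

CIF = FCA price + pre-shipment costs + freight + insurance
CIF = 31505.25 + 135.82 + 2103.66 + 552.45 = 34297.18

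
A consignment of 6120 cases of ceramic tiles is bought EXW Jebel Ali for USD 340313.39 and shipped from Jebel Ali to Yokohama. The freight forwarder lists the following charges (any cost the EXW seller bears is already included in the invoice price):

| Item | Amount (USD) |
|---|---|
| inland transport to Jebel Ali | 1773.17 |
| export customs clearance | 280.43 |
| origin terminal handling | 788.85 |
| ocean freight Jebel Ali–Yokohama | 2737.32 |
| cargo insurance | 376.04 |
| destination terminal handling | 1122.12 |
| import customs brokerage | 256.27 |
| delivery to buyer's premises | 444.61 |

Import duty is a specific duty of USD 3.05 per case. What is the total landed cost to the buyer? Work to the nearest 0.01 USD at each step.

Total landed cost: USD 366758.20

EXW: the seller makes goods available at their premises; the buyer bears all onward costs.
CIF value = EXW price + inland to port + export clearance + origin terminal + freight + insurance = 340313.39 + 1773.17 + 280.43 + 788.85 + 2737.32 + 376.04 = 346269.20
Import duty = 6120 × 3.05 = 18666.00
Buyer bears: inland to port 1773.17 + export clearance 280.43 + origin terminal 788.85 + freight 2737.32 + insurance 376.04 + destination terminal 1122.12 + brokerage 256.27 + delivery 444.61 + duty 18666.00 = 26444.81
Landed cost = invoice 340313.39 + 26444.81 = 366758.20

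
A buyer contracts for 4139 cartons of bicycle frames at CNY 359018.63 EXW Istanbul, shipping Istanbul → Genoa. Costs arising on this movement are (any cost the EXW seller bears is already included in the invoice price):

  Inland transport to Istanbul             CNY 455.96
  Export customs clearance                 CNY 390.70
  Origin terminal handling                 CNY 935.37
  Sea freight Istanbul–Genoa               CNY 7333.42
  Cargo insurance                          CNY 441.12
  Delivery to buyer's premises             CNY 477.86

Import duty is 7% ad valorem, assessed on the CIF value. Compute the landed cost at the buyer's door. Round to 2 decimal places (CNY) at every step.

Total landed cost: CNY 394853.32

EXW: the seller makes goods available at their premises; the buyer bears all onward costs.
CIF value = EXW price + inland to port + export clearance + origin terminal + freight + insurance = 359018.63 + 455.96 + 390.70 + 935.37 + 7333.42 + 441.12 = 368575.20
Import duty = 368575.20 × 7% = 25800.26
Buyer bears: inland to port 455.96 + export clearance 390.70 + origin terminal 935.37 + freight 7333.42 + insurance 441.12 + delivery 477.86 + duty 25800.26 = 35834.69
Landed cost = invoice 359018.63 + 35834.69 = 394853.32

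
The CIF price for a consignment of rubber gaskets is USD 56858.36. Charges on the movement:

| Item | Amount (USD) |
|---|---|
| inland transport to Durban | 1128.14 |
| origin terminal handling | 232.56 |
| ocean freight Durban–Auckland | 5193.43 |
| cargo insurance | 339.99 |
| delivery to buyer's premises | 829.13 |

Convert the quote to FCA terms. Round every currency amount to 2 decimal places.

Not relevant to the conversion: inland to port — on the seller under both CIF and FCA; already in the CIF price and stays in the FCA price. delivery — on the buyer under both terms; not part of either seller's price.
From CIF to FCA, the seller no longer bears: origin terminal, freight, insurance.
FCA price = 56858.36 − 232.56 − 5193.43 − 339.99 = 51092.38

FCA price: USD 51092.38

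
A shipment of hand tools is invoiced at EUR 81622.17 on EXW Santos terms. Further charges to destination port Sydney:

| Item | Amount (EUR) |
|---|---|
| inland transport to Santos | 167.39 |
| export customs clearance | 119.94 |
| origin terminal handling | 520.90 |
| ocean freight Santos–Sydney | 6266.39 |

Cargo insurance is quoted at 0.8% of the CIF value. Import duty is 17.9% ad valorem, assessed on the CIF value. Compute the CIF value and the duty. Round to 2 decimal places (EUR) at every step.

CIF value: EUR 89412.09; import duty: EUR 16004.76

Let C be the CIF value. C = EXW price + pre-shipment costs + freight + 0.8% × C
C − 0.8% × C = 81622.17 + 167.39 + 119.94 + 520.90 + 6266.39
0.992 × C = 88696.79
C = 88696.79 / 0.992 = 89412.09
Insurance premium = 0.8% × 89412.09 = 715.30
Import duty = 89412.09 × 17.9% = 16004.76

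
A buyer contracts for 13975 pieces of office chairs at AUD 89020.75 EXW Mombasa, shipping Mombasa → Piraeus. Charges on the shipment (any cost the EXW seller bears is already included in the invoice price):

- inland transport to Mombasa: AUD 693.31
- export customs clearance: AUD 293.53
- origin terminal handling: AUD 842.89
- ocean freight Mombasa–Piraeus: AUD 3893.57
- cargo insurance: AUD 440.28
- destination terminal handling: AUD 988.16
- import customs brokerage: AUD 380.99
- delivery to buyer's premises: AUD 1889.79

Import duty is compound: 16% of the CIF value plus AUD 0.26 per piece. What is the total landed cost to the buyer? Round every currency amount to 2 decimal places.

Total landed cost: AUD 117306.26

EXW: the seller makes goods available at their premises; the buyer bears all onward costs.
CIF value = EXW price + inland to port + export clearance + origin terminal + freight + insurance = 89020.75 + 693.31 + 293.53 + 842.89 + 3893.57 + 440.28 = 95184.33
Ad valorem component: 95184.33 × 16% = 15229.49
Specific component: 13975 × 0.26 = 3633.50
Import duty = 15229.49 + 3633.50 = 18862.99
Buyer bears: inland to port 693.31 + export clearance 293.53 + origin terminal 842.89 + freight 3893.57 + insurance 440.28 + destination terminal 988.16 + brokerage 380.99 + delivery 1889.79 + duty 18862.99 = 28285.51
Landed cost = invoice 89020.75 + 28285.51 = 117306.26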